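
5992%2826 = 340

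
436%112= 100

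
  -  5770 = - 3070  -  2700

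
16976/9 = 1886+2/9 = 1886.22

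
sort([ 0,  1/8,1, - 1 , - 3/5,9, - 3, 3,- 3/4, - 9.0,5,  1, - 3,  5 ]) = [ - 9.0, - 3, - 3, - 1,-3/4, - 3/5,0,1/8, 1,1,3,  5,5, 9 ]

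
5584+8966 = 14550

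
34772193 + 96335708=131107901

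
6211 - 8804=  - 2593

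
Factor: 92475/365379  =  3^2*5^2*7^( -1)*127^( - 1) = 225/889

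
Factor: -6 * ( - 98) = 2^2*3^1*7^2 = 588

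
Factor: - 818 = -2^1 * 409^1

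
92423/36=2567+11/36 = 2567.31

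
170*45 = 7650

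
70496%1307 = 1225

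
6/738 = 1/123  =  0.01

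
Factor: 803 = 11^1*73^1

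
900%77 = 53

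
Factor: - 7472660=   -  2^2*5^1*13^1*41^1*701^1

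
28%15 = 13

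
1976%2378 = 1976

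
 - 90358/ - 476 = 45179/238 = 189.83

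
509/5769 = 509/5769=0.09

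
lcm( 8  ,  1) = 8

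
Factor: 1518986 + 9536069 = 11055055 = 5^1*11^1 * 19^1*71^1*149^1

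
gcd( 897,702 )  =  39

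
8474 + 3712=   12186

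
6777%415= 137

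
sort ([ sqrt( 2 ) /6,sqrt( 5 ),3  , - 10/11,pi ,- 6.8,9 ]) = [  -  6.8, - 10/11, sqrt( 2) /6,sqrt( 5 ),3 , pi, 9]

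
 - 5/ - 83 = 5/83 = 0.06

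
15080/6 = 7540/3  =  2513.33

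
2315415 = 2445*947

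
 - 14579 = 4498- 19077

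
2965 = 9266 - 6301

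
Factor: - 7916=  - 2^2*1979^1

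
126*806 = 101556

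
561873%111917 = 2288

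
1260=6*210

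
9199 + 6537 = 15736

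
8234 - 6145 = 2089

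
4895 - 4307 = 588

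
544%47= 27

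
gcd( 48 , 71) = 1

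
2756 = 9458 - 6702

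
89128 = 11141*8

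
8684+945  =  9629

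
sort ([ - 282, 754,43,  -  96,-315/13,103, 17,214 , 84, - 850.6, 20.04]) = [ - 850.6, - 282, -96, - 315/13,17 , 20.04,43,84, 103, 214, 754 ]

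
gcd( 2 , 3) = 1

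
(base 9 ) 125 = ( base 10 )104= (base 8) 150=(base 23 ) 4C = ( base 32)38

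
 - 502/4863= -502/4863  =  - 0.10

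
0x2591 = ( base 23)i43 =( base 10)9617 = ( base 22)JJ3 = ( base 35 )7TR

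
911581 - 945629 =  - 34048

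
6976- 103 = 6873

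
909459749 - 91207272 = 818252477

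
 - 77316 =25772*( - 3) 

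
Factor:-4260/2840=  - 3/2 = - 2^ (-1 ) *3^1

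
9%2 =1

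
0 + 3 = 3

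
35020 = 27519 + 7501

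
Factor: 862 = 2^1*431^1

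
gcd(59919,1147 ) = 1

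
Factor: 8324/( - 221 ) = -2^2*13^( -1)*17^(-1 )*2081^1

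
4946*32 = 158272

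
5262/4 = 1315 + 1/2 = 1315.50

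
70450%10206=9214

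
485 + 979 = 1464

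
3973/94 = 3973/94 = 42.27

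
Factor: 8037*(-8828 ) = -2^2*3^2 *19^1*47^1*2207^1 = - 70950636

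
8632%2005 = 612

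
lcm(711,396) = 31284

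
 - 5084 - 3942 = -9026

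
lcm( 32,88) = 352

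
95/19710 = 19/3942 = 0.00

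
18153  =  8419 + 9734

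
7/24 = 7/24 = 0.29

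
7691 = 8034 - 343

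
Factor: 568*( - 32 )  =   - 2^8*71^1 = - 18176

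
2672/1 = 2672 = 2672.00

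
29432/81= 29432/81 =363.36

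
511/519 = 511/519 = 0.98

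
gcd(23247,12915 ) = 2583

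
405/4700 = 81/940 = 0.09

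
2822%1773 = 1049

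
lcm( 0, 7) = 0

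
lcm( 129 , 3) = 129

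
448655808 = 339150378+109505430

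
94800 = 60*1580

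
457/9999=457/9999=0.05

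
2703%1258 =187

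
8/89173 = 8/89173 = 0.00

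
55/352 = 5/32  =  0.16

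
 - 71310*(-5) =356550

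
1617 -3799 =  - 2182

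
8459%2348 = 1415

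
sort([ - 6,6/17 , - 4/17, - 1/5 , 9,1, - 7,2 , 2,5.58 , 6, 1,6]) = [ - 7 , - 6, - 4/17, - 1/5,6/17, 1, 1,2, 2, 5.58, 6, 6,9] 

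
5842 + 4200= 10042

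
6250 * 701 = 4381250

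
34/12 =2+5/6 =2.83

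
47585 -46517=1068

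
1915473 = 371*5163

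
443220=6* 73870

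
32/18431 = 32/18431 = 0.00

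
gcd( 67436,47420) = 4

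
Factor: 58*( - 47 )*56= - 152656 = - 2^4*7^1 * 29^1*47^1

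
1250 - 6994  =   - 5744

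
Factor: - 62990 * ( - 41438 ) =2^2*5^1 * 6299^1*20719^1 = 2610179620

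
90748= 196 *463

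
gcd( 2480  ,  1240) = 1240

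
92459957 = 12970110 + 79489847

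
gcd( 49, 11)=1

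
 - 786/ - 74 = 393/37 =10.62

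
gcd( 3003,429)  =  429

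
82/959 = 82/959 = 0.09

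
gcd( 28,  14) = 14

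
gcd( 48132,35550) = 18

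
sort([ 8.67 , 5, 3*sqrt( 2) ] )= [ 3*sqrt(2),5,8.67]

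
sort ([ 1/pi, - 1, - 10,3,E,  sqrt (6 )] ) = [ - 10, - 1, 1/pi,sqrt(6), E, 3]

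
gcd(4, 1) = 1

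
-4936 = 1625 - 6561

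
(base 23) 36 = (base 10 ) 75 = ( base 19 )3I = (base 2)1001011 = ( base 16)4B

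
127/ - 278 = - 127/278 = - 0.46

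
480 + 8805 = 9285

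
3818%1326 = 1166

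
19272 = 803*24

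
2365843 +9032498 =11398341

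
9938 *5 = 49690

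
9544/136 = 1193/17 = 70.18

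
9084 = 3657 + 5427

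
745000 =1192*625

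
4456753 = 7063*631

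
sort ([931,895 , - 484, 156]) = [ - 484, 156, 895,931]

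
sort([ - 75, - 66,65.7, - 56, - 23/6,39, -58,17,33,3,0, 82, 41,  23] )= [ - 75, - 66, - 58, -56, - 23/6,  0, 3,17,23, 33,39,41,65.7,82]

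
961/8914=961/8914 = 0.11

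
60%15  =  0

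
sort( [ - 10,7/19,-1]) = [ - 10, - 1,7/19]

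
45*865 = 38925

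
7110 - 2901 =4209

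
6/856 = 3/428=0.01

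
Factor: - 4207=-7^1*601^1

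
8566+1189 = 9755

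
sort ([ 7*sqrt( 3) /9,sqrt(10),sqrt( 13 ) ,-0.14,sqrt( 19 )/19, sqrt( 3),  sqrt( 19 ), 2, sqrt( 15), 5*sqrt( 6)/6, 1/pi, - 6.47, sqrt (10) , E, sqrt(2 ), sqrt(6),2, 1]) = [ - 6.47,  -  0.14, sqrt( 19) /19,1/pi, 1,7*sqrt( 3) /9, sqrt(2), sqrt( 3),2, 2 , 5*sqrt( 6)/6,sqrt(6), E,  sqrt( 10 ), sqrt ( 10 ), sqrt( 13), sqrt( 15) , sqrt( 19)] 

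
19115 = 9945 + 9170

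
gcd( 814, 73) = 1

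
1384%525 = 334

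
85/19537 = 85/19537 = 0.00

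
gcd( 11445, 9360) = 15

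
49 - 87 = - 38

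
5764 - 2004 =3760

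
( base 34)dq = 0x1D4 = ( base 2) 111010100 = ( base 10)468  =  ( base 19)15c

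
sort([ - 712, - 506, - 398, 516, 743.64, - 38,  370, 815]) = [-712, - 506, - 398, - 38,370 , 516,  743.64,815 ] 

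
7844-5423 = 2421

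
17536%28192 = 17536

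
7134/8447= 7134/8447 =0.84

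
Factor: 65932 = 2^2 * 53^1*311^1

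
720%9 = 0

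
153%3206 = 153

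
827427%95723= 61643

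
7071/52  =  135 + 51/52=135.98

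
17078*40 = 683120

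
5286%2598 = 90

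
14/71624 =1/5116 = 0.00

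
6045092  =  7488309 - 1443217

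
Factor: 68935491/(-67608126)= - 7659499/7512014 = - 2^(-1)*43^( - 1 )*113^ ( - 1 )*773^(  -  1 )*7659499^1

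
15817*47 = 743399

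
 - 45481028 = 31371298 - 76852326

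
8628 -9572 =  - 944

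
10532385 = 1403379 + 9129006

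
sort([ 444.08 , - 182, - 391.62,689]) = [ - 391.62, - 182,444.08,  689]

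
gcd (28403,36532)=1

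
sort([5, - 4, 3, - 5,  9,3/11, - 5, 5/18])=[  -  5, - 5, - 4,3/11, 5/18,3, 5,9 ] 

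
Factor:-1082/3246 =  - 1/3 = - 3^( - 1 ) 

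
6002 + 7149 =13151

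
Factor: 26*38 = 2^2*13^1*19^1= 988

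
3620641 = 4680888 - 1060247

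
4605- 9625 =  - 5020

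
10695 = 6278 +4417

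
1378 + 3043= 4421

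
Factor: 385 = 5^1 * 7^1*11^1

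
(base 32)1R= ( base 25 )29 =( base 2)111011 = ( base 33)1Q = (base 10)59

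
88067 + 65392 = 153459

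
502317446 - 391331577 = 110985869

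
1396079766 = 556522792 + 839556974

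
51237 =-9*(-5693)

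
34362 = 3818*9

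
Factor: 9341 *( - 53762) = - 2^1 *9341^1*26881^1=- 502190842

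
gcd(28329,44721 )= 3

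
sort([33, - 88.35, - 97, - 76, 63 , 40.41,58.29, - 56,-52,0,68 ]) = [ - 97,-88.35, - 76 , - 56, - 52,0,33, 40.41 , 58.29 , 63, 68 ] 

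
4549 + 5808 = 10357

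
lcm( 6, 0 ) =0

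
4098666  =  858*4777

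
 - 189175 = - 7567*25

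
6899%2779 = 1341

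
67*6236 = 417812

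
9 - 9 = 0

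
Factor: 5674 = 2^1*2837^1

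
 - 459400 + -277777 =-737177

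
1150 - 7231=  - 6081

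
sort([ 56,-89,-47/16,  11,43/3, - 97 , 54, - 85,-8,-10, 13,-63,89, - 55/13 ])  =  [-97, - 89,  -  85, - 63, - 10, - 8, - 55/13, - 47/16,  11 , 13, 43/3,54,56,89 ]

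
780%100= 80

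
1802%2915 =1802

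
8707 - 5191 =3516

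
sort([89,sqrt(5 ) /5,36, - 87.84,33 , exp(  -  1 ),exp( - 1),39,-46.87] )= [- 87.84, - 46.87, exp( - 1),exp( - 1 ),sqrt( 5)/5 , 33 , 36, 39, 89]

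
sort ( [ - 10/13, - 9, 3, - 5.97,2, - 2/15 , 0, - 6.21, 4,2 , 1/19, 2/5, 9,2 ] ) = [ - 9, - 6.21,-5.97, - 10/13 , - 2/15 , 0,1/19 , 2/5, 2 , 2, 2,3, 4, 9 ] 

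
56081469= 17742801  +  38338668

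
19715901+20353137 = 40069038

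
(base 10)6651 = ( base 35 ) 5f1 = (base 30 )7BL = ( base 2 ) 1100111111011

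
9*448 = 4032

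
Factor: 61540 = 2^2*5^1*17^1 *181^1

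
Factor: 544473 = 3^2*60497^1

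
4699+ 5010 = 9709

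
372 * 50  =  18600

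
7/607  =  7/607 = 0.01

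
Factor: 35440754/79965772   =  17720377/39982886 = 2^(-1)*107^1  *991^( - 1 )*20173^ (-1)*165611^1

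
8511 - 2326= 6185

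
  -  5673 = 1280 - 6953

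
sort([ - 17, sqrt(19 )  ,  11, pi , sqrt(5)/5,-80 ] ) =[ - 80, - 17,sqrt(5 ) /5 , pi, sqrt( 19 ), 11 ] 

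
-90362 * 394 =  - 35602628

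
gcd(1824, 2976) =96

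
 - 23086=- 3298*7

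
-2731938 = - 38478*71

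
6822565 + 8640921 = 15463486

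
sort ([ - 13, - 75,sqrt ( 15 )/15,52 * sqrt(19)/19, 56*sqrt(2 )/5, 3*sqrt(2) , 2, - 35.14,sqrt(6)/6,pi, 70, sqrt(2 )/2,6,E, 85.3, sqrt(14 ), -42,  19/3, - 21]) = [ - 75 , - 42, - 35.14, - 21, - 13,sqrt( 15) /15,sqrt ( 6)/6,sqrt( 2)/2,2, E,pi,sqrt ( 14),  3*sqrt( 2),6,  19/3, 52*sqrt(19 )/19,  56 * sqrt(2)/5, 70, 85.3 ]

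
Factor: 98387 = 98387^1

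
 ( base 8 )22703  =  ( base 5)302132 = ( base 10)9667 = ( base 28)C97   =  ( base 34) 8cb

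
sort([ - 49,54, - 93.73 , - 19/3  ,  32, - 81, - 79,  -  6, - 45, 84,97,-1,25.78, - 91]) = [ - 93.73, - 91, - 81,-79, - 49, -45, - 19/3,- 6, - 1,25.78, 32, 54, 84,97 ] 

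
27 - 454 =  - 427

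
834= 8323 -7489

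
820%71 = 39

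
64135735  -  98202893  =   - 34067158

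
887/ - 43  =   - 887/43 = -  20.63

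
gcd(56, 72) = 8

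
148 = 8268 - 8120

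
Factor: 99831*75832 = 7570384392 = 2^3 * 3^1*107^1*311^1*9479^1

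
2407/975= 2 + 457/975 = 2.47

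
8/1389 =8/1389 = 0.01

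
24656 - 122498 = -97842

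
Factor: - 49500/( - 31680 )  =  25/16 = 2^(-4)*5^2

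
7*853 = 5971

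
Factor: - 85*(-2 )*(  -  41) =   -  6970 = - 2^1*5^1*17^1 * 41^1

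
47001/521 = 90+111/521 = 90.21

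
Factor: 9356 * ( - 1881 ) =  - 17598636 =- 2^2 * 3^2*11^1*19^1*2339^1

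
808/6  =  134+2/3 = 134.67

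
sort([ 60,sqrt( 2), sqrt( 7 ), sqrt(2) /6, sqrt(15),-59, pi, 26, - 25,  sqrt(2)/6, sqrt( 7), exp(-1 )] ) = [-59,- 25,sqrt( 2)/6, sqrt(2)/6, exp(-1), sqrt( 2), sqrt( 7 ), sqrt(7),pi,sqrt( 15), 26,60 ] 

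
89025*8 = 712200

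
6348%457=407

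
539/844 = 539/844 =0.64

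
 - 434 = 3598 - 4032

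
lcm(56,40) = 280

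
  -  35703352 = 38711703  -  74415055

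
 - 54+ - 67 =-121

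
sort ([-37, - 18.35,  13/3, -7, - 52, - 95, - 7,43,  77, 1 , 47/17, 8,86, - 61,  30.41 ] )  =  [-95,-61, - 52, - 37,  -  18.35,-7, - 7,1, 47/17, 13/3,8, 30.41,43,77, 86]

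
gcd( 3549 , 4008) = 3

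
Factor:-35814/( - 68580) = 2^ ( - 1 )*3^( - 2)*5^( - 1 )*47^1 =47/90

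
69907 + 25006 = 94913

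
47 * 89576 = 4210072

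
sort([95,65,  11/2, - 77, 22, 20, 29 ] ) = [  -  77, 11/2, 20,22,29,65,95] 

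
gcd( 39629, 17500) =1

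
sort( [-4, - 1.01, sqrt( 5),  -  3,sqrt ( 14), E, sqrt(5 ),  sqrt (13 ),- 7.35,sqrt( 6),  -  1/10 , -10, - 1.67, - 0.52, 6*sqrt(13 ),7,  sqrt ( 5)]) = [ - 10, - 7.35, - 4,-3, - 1.67,-1.01, - 0.52 , - 1/10,sqrt( 5 ), sqrt( 5), sqrt(5),sqrt(6 ), E,sqrt(13),sqrt( 14 ), 7,6*sqrt(13)]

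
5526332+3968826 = 9495158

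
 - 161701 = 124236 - 285937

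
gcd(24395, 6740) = 5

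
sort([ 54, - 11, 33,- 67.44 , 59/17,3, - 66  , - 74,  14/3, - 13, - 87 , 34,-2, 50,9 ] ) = [ - 87, - 74, - 67.44, - 66, - 13, - 11, - 2,3  ,  59/17,14/3, 9, 33, 34,50, 54 ] 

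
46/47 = 46/47  =  0.98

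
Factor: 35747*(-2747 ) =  - 41^1*67^1*35747^1 = -98197009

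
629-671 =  - 42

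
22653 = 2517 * 9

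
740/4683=740/4683 = 0.16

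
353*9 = 3177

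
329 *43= 14147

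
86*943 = 81098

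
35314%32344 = 2970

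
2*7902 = 15804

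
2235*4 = 8940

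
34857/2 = 17428 + 1/2 = 17428.50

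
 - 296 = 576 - 872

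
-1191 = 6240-7431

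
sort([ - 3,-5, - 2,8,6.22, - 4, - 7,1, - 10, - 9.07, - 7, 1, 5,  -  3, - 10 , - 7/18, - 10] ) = [ - 10, - 10,-10, - 9.07, - 7, - 7, - 5, - 4,-3, - 3, - 2, - 7/18, 1,1,5,6.22 , 8 ]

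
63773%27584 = 8605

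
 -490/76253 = - 1+ 75763/76253 = -  0.01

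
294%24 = 6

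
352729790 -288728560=64001230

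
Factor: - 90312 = - 2^3*3^1*  53^1*71^1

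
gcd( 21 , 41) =1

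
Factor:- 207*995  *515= - 106071975 = - 3^2*5^2*23^1*103^1 * 199^1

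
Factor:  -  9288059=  - 11^1*844369^1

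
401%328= 73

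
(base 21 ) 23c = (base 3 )1022110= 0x3BD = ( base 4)32331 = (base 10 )957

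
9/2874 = 3/958 = 0.00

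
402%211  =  191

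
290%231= 59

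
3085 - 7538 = -4453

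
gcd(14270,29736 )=2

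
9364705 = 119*78695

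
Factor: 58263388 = 2^2*14565847^1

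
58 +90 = 148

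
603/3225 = 201/1075 = 0.19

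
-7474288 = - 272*27479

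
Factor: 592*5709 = 2^4*3^1 * 11^1*37^1*173^1  =  3379728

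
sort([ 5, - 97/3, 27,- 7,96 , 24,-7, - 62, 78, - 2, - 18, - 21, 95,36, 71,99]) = [ - 62, - 97/3, - 21, - 18, - 7, - 7, - 2,5,24,27, 36,  71, 78,  95,96,  99]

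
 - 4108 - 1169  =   - 5277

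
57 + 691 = 748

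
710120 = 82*8660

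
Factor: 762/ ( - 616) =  - 381/308 = -2^( - 2 )*3^1 *7^ ( - 1)*11^( -1)* 127^1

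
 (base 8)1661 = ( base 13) 579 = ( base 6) 4213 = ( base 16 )3b1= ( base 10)945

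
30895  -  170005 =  - 139110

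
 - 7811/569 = - 7811/569=   -13.73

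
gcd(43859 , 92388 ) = 1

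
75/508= 75/508=0.15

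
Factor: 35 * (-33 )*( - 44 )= 2^2*3^1*5^1*7^1*11^2  =  50820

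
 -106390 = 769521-875911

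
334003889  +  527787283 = 861791172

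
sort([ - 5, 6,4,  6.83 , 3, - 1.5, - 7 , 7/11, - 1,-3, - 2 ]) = [ - 7,-5, - 3, - 2,-1.5, - 1, 7/11, 3,4, 6, 6.83 ]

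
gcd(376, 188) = 188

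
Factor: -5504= - 2^7 * 43^1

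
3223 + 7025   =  10248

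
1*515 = 515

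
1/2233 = 1/2233= 0.00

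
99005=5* 19801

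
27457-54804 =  - 27347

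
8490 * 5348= 45404520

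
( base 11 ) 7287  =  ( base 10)9654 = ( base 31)A1D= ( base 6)112410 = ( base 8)22666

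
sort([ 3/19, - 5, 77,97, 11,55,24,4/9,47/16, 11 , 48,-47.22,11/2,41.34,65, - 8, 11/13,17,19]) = [ - 47.22, - 8,-5, 3/19  ,  4/9,11/13, 47/16,11/2, 11,11, 17 , 19, 24,41.34,48,55  ,  65,77, 97]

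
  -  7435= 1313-8748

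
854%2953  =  854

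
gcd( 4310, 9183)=1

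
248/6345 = 248/6345=0.04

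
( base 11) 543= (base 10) 652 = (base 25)112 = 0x28C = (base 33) jp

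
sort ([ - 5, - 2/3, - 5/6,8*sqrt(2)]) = [-5, - 5/6, - 2/3 , 8*sqrt( 2)] 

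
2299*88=202312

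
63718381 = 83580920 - 19862539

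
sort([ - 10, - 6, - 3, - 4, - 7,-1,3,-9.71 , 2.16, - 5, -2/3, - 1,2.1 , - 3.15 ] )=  [ - 10, - 9.71, - 7, - 6, - 5, - 4, - 3.15, - 3, - 1, - 1, -2/3, 2.1 , 2.16, 3]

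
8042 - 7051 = 991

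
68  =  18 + 50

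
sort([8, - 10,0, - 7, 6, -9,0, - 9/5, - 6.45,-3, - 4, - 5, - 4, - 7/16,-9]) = [-10, - 9, - 9, - 7, - 6.45, - 5, - 4, - 4,-3, - 9/5, - 7/16, 0,0, 6,8]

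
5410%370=230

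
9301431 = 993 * 9367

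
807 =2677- 1870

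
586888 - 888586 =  - 301698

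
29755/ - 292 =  - 29755/292  =  - 101.90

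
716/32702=358/16351 = 0.02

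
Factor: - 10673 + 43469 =2^2*3^2 * 911^1 = 32796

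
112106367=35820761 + 76285606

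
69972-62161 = 7811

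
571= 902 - 331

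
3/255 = 1/85 = 0.01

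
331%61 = 26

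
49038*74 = 3628812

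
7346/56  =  131 + 5/28 = 131.18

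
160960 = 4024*40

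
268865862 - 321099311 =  - 52233449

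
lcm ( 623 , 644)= 57316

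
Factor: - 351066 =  - 2^1*3^1*58511^1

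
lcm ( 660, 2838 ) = 28380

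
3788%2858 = 930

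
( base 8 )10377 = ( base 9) 5864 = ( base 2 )1000011111111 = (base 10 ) 4351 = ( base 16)10FF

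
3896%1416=1064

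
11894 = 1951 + 9943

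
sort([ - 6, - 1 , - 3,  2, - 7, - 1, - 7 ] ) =[  -  7, - 7, - 6, - 3,  -  1,-1, 2]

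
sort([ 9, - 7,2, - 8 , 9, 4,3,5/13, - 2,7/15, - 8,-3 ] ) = [ - 8,  -  8,-7,- 3 ,-2,5/13,7/15, 2,3, 4  ,  9, 9]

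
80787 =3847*21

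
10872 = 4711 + 6161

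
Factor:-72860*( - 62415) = 2^2*3^2*5^2*19^1*73^1*3643^1 = 4547556900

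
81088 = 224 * 362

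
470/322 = 235/161  =  1.46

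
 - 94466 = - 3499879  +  3405413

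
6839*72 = 492408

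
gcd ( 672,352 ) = 32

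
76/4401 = 76/4401 = 0.02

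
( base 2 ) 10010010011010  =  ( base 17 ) 1f73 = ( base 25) eok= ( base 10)9370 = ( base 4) 2102122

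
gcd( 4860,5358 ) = 6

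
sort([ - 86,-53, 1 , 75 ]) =[  -  86,- 53,1 , 75 ]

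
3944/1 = 3944 = 3944.00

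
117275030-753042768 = - 635767738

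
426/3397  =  426/3397=0.13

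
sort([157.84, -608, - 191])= [ -608, - 191,157.84] 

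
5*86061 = 430305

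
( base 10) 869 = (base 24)1C5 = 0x365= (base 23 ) 1ei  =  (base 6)4005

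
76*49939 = 3795364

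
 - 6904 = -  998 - 5906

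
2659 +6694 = 9353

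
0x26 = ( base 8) 46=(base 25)1d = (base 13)2C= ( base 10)38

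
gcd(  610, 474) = 2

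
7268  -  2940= 4328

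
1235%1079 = 156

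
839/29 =839/29 = 28.93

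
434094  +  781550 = 1215644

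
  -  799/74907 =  - 1 + 74108/74907  =  - 0.01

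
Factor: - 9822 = - 2^1 * 3^1*1637^1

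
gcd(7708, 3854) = 3854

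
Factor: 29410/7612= 2^( - 1 )*5^1*11^( - 1) *17^1  =  85/22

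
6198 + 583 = 6781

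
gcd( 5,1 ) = 1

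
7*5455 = 38185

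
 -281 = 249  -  530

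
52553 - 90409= - 37856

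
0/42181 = 0 = 0.00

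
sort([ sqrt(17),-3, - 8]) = [ - 8, - 3, sqrt( 17)] 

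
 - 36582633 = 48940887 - 85523520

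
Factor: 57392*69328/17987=2^8*7^1*17^1*211^1*619^1* 17987^( - 1 ) = 3978872576/17987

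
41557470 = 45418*915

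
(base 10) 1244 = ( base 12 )878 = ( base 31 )194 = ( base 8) 2334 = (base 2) 10011011100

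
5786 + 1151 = 6937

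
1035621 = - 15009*( - 69 )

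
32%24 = 8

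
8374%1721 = 1490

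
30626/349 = 30626/349 = 87.75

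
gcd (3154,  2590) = 2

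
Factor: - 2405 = -5^1 * 13^1 * 37^1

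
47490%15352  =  1434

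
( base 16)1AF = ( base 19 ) 13D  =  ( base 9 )528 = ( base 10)431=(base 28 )FB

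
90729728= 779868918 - 689139190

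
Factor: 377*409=154193 = 13^1*29^1*409^1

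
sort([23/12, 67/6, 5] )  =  [23/12,5, 67/6] 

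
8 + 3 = 11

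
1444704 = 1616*894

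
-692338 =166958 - 859296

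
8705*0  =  0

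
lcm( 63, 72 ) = 504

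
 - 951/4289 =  - 1  +  3338/4289 = -  0.22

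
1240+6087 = 7327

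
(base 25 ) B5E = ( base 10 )7014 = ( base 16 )1B66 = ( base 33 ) 6EI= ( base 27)9GL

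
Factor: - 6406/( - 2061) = 2^1*3^ ( - 2 )*229^( - 1)*3203^1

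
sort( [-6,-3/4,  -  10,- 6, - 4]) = [-10, - 6, - 6, - 4,-3/4]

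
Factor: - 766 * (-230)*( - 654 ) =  - 2^3*3^1 *5^1 *23^1*109^1*383^1 = - 115221720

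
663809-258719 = 405090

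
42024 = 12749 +29275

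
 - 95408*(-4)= 381632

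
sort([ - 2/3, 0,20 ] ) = [ - 2/3,0,20 ] 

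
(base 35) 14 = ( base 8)47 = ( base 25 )1E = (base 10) 39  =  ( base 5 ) 124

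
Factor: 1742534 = 2^1*17^1*53^1*967^1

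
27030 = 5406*5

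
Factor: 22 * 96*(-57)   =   - 2^6*3^2*11^1*19^1= - 120384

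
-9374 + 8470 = - 904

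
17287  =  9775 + 7512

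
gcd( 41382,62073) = 20691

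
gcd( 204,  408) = 204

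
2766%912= 30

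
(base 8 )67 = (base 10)55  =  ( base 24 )27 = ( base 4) 313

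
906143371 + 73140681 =979284052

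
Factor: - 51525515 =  - 5^1*293^1*35171^1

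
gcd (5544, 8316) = 2772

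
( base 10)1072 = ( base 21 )291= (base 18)35a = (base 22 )24g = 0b10000110000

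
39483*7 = 276381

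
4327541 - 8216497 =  - 3888956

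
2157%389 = 212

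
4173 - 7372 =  - 3199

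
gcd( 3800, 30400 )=3800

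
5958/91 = 5958/91 = 65.47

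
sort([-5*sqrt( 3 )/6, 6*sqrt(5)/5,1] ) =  [ - 5*sqrt( 3 )/6, 1, 6*sqrt( 5 ) /5 ] 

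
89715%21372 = 4227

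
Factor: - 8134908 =-2^2*3^1*17^1*39877^1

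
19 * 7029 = 133551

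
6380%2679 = 1022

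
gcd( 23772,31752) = 84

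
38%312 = 38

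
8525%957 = 869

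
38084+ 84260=122344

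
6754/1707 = 3 + 1633/1707 = 3.96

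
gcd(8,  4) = 4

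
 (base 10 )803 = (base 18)28B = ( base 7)2225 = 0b1100100011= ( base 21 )1H5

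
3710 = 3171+539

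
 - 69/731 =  - 69/731=-0.09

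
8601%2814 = 159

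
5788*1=5788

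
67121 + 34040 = 101161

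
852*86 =73272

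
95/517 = 95/517 = 0.18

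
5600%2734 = 132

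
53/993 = 53/993  =  0.05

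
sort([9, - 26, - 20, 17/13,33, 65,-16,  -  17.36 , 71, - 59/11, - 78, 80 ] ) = [- 78, - 26,-20, - 17.36,-16, - 59/11,17/13,9, 33,65 , 71, 80]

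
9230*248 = 2289040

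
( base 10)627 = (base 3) 212020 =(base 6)2523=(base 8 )1163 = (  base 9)766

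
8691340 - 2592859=6098481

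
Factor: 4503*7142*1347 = 2^1*3^2*19^1 * 79^1*449^1*3571^1 = 43320093822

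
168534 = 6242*27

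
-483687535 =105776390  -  589463925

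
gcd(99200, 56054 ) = 2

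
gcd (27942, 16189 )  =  1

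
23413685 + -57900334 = - 34486649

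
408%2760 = 408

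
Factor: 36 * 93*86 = 2^3 *3^3*31^1*43^1 = 287928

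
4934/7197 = 4934/7197 = 0.69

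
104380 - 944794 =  - 840414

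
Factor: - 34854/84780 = -2^( - 1 )*3^( - 2) * 5^( - 1)*37^1 = - 37/90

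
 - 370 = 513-883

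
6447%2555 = 1337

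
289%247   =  42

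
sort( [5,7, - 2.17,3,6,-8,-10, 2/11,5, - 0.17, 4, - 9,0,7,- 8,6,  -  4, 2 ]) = [ - 10,  -  9, - 8 ,-8,  -  4,-2.17, - 0.17,  0,2/11,2,  3,4,5,5,6,6, 7 , 7] 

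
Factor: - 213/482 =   -  2^(-1 )*3^1 * 71^1*241^( - 1)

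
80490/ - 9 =-26830/3 = - 8943.33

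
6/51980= 3/25990 = 0.00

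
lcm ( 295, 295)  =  295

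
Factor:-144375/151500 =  - 385/404 = - 2^ ( - 2 )*5^1*7^1 * 11^1 *101^( - 1 )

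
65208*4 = 260832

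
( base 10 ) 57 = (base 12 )49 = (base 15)3c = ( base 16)39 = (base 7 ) 111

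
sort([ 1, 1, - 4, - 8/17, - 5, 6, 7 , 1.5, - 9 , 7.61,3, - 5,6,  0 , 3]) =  [ - 9, - 5, - 5 , - 4, - 8/17, 0, 1, 1, 1.5, 3, 3, 6, 6, 7,7.61] 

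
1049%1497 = 1049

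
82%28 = 26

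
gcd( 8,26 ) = 2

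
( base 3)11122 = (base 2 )1111101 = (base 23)5A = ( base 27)4H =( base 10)125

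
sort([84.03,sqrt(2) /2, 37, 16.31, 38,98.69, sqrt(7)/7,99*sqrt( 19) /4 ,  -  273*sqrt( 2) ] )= [  -  273*sqrt (2 ),  sqrt( 7 )/7, sqrt( 2 )/2,16.31,  37, 38, 84.03, 98.69, 99*sqrt (19 ) /4 ] 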